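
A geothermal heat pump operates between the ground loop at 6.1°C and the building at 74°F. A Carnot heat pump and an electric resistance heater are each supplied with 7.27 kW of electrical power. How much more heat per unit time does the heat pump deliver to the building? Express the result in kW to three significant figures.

118 kW

In absolute terms T_C = 279.25 K and T_H = 296.48 K, so ΔT = 17.23 K.
COP_Carnot = T_H/ΔT = 296.48/17.23 = 17.20.
The heat pump delivers Q̇_H = COP × Ẇ = 125.1 kW; the resistance heater delivers Ẇ = 7.270 kW.
Extra = (COP − 1)·Ẇ = 117.8 kW.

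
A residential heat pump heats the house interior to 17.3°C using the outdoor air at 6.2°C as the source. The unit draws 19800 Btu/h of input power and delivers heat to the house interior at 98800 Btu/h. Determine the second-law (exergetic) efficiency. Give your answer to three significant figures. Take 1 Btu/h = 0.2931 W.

COP_actual = Q̇_H/Ẇ = 98800/19800 = 4.990.
In absolute terms T_C = 279.35 K and T_H = 290.45 K, so ΔT = 11.10 K.
COP_Carnot = T_H/ΔT = 290.45/11.10 = 26.17.
η_II = COP_actual/COP_Carnot = 4.990/26.17 = 0.1907.

0.191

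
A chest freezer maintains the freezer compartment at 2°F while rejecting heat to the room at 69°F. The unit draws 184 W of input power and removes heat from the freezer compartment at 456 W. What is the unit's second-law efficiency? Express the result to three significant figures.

COP_actual = Q̇_C/Ẇ = 456.0/184.0 = 2.478.
In absolute terms T_C = 256.48 K and T_H = 293.71 K, so ΔT = 37.22 K.
COP_Carnot = T_C/ΔT = 256.48/37.22 = 6.891.
η_II = COP_actual/COP_Carnot = 2.478/6.891 = 0.3597.

0.360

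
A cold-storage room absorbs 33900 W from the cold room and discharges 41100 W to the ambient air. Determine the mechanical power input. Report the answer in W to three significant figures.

For a cyclic device the first law requires Q̇_H = Q̇_C + Ẇ.
Ẇ = Q̇_H − Q̇_C = 7200 W.

7200 W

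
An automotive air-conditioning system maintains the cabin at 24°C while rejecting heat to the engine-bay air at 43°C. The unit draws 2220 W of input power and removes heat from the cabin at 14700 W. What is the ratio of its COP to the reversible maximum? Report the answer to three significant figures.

COP_actual = Q̇_C/Ẇ = 14700/2220 = 6.622.
In absolute terms T_C = 297.15 K and T_H = 316.15 K, so ΔT = 19.00 K.
COP_Carnot = T_C/ΔT = 297.15/19.00 = 15.64.
η_II = COP_actual/COP_Carnot = 6.622/15.64 = 0.4234.

0.423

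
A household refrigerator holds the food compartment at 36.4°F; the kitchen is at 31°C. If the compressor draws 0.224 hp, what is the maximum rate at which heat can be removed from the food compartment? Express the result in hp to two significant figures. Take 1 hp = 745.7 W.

2.2 hp

In absolute terms T_C = 275.59 K and T_H = 304.15 K, so ΔT = 28.56 K.
COP_Carnot = T_C/ΔT = 275.59/28.56 = 9.651.
Q̇_max = COP_Carnot × Ẇ = 9.651 × 0.2240 hp = 2.162 hp.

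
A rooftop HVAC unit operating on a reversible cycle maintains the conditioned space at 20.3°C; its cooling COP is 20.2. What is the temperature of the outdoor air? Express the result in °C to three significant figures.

COP_R = T_C/(T_H − T_C) gives T_H − T_C = T_C/COP.
With T_C = 293.45 K, T_H = 293.45 × (1 + 1/20.2) = 307.98 K.
Converting, 307.98 K = 34.83°C.

34.8 °C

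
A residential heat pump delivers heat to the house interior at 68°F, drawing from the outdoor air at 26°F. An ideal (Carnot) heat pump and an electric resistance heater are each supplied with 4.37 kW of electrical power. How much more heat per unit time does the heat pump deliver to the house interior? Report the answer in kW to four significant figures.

In absolute terms T_C = 269.82 K and T_H = 293.15 K, so ΔT = 23.33 K.
COP_Carnot = T_H/ΔT = 293.15/23.33 = 12.56.
The heat pump delivers Q̇_H = COP × Ẇ = 54.90 kW; the resistance heater delivers Ẇ = 4.370 kW.
Extra = (COP − 1)·Ẇ = 50.53 kW.

50.53 kW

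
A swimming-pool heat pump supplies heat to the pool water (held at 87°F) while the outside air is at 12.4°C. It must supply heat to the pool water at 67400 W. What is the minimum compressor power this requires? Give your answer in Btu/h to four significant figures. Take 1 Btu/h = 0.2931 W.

In absolute terms T_C = 285.55 K and T_H = 303.71 K, so ΔT = 18.16 K.
COP_Carnot = T_H/ΔT = 303.71/18.16 = 16.73.
Ẇ_min = Q̇/COP_Carnot = 67400/16.73 = 4029 W = 13750 Btu/h.

13750 Btu/h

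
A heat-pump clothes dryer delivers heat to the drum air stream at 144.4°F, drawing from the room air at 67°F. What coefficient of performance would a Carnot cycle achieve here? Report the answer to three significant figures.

7.80

In absolute terms T_C = 292.59 K and T_H = 335.59 K, so ΔT = 43.00 K.
For a reversible cycle, COP_Carnot = T_H/ΔT = 335.59/43.00 = 7.805.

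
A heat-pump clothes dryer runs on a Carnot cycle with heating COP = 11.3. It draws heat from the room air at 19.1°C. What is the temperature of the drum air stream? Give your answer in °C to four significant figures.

COP_HP = T_H/(T_H − T_C) rearranges to T_H = COP·T_C/(COP − 1).
With T_C = 292.25 K, T_H = 11.3 × 292.25/10.30 = 320.62 K.
Converting, 320.62 K = 47.47°C.

47.47 °C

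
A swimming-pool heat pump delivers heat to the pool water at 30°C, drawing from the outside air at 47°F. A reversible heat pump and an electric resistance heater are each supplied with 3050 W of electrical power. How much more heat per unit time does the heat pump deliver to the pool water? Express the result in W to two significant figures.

40000 W

In absolute terms T_C = 281.48 K and T_H = 303.15 K, so ΔT = 21.67 K.
COP_Carnot = T_H/ΔT = 303.15/21.67 = 13.99.
The heat pump delivers Q̇_H = COP × Ẇ = 42670 W; the resistance heater delivers Ẇ = 3050 W.
Extra = (COP − 1)·Ẇ = 39620 W.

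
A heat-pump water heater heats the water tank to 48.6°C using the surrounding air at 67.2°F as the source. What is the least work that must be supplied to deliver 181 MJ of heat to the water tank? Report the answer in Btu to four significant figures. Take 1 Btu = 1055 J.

In absolute terms T_C = 292.71 K and T_H = 321.75 K, so ΔT = 29.04 K.
The reversible limit is COP_HP = T_H/ΔT = 11.08, so W_min = Q_H/COP = Q_H·ΔT/T_H.
W_min = 181.0 × 29.04/321.75 = 16.34 MJ = 15490 Btu.

15490 Btu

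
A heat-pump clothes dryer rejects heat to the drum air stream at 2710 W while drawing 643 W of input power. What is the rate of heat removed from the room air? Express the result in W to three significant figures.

For a cyclic device the first law requires Q̇_H = Q̇_C + Ẇ.
Q̇_C = Q̇_H − Ẇ = 2067 W.

2070 W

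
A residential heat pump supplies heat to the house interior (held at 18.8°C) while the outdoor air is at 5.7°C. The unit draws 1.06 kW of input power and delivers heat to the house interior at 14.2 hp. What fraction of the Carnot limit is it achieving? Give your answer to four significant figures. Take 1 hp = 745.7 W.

0.4482

Converting, Q̇_H = 14.20 hp = 10.59 kW, so COP_actual = Q̇_H/Ẇ = 10.59/1.060 = 9.990.
In absolute terms T_C = 278.85 K and T_H = 291.95 K, so ΔT = 13.10 K.
COP_Carnot = T_H/ΔT = 291.95/13.10 = 22.29.
η_II = COP_actual/COP_Carnot = 9.990/22.29 = 0.4482.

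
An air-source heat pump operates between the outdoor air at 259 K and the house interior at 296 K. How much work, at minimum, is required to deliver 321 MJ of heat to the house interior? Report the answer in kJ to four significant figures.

The reservoir spacing is ΔT = 296 − 259 = 37.00 K.
The reversible limit is COP_HP = T_H/ΔT = 8.000, so W_min = Q_H/COP = Q_H·ΔT/T_H.
W_min = 321.0 × 37.00/296.00 = 40.13 MJ = 40130 kJ.

40130 kJ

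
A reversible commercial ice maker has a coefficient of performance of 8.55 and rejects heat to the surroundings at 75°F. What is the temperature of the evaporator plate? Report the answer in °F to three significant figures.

19.0 °F

For a Carnot refrigerator COP_R = T_C/(T_H − T_C), so T_C = COP·T_H/(1 + COP).
With T_H = 297.04 K, T_C = 8.55 × 297.04/9.550 = 265.94 K.
Converting, 265.94 K = 19.01°F.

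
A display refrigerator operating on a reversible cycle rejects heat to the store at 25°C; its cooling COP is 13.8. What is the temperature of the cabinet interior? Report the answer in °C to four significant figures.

For a Carnot refrigerator COP_R = T_C/(T_H − T_C), so T_C = COP·T_H/(1 + COP).
With T_H = 298.15 K, T_C = 13.8 × 298.15/14.80 = 278.00 K.
Converting, 278.00 K = 4.85°C.

4.855 °C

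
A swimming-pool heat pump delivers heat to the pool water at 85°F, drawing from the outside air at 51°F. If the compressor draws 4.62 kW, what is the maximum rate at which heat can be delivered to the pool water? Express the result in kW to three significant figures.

74.0 kW

In absolute terms T_C = 283.71 K and T_H = 302.59 K, so ΔT = 18.89 K.
COP_Carnot = T_H/ΔT = 302.59/18.89 = 16.02.
Q̇_max = COP_Carnot × Ẇ = 16.02 × 4.620 kW = 74.01 kW.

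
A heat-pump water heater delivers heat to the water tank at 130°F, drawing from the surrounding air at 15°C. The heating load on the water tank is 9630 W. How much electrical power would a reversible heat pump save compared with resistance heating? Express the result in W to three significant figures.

8470 W

In absolute terms T_C = 288.15 K and T_H = 327.59 K, so ΔT = 39.44 K.
COP_Carnot = T_H/ΔT = 327.59/39.44 = 8.305.
Resistance heating needs Ẇ_res = Q̇_H = 9630 W; the reversible heat pump needs only Ẇ_hp = Q̇_H/COP = 1160 W.
Saving = 9630 − 1160 = 8470 W.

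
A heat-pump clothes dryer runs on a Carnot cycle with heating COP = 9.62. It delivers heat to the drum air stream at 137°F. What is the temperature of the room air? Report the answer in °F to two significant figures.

75 °F

COP_HP = T_H/(T_H − T_C) gives T_H − T_C = T_H/COP.
With T_H = 331.48 K, T_C = 331.48 × (1 − 1/9.62) = 297.03 K.
Converting, 297.03 K = 74.98°F.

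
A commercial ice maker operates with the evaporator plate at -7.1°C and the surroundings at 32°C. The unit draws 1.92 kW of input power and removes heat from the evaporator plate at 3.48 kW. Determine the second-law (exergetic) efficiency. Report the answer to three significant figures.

COP_actual = Q̇_C/Ẇ = 3.480/1.920 = 1.813.
In absolute terms T_C = 266.05 K and T_H = 305.15 K, so ΔT = 39.10 K.
COP_Carnot = T_C/ΔT = 266.05/39.10 = 6.804.
η_II = COP_actual/COP_Carnot = 1.813/6.804 = 0.2664.

0.266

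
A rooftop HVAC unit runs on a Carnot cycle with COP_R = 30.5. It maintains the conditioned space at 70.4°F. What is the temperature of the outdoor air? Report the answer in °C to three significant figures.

COP_R = T_C/(T_H − T_C) gives T_H − T_C = T_C/COP.
With T_C = 294.48 K, T_H = 294.48 × (1 + 1/30.5) = 304.14 K.
Converting, 304.14 K = 30.99°C.

31.0 °C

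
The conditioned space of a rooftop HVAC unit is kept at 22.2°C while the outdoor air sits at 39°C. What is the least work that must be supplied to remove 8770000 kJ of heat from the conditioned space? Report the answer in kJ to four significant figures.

In absolute terms T_C = 295.35 K and T_H = 312.15 K, so ΔT = 16.80 K.
The reversible limit is COP_R = T_C/ΔT = 17.58, so W_min = Q_C/COP = Q_C·ΔT/T_C.
W_min = 8770000 × 16.80/295.35 = 498900 kJ.

498900 kJ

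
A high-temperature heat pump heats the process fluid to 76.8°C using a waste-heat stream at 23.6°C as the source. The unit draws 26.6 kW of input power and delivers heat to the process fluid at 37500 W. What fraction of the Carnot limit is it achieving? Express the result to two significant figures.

Converting, Q̇_H = 37500 W = 37.50 kW, so COP_actual = Q̇_H/Ẇ = 37.50/26.60 = 1.410.
In absolute terms T_C = 296.75 K and T_H = 349.95 K, so ΔT = 53.20 K.
COP_Carnot = T_H/ΔT = 349.95/53.20 = 6.578.
η_II = COP_actual/COP_Carnot = 1.410/6.578 = 0.2143.

0.21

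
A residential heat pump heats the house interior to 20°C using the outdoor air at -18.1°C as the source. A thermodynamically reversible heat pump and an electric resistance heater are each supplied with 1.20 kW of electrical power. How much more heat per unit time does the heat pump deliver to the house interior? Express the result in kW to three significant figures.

8.03 kW

In absolute terms T_C = 255.05 K and T_H = 293.15 K, so ΔT = 38.10 K.
COP_Carnot = T_H/ΔT = 293.15/38.10 = 7.694.
The heat pump delivers Q̇_H = COP × Ẇ = 9.233 kW; the resistance heater delivers Ẇ = 1.200 kW.
Extra = (COP − 1)·Ẇ = 8.033 kW.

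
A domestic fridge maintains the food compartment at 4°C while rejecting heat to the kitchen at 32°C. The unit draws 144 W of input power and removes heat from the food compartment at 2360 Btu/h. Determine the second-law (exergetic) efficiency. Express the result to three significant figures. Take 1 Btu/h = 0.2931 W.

0.485

Converting, Q̇_C = 2360 Btu/h = 691.7 W, so COP_actual = Q̇_C/Ẇ = 691.7/144.0 = 4.804.
In absolute terms T_C = 277.15 K and T_H = 305.15 K, so ΔT = 28.00 K.
COP_Carnot = T_C/ΔT = 277.15/28.00 = 9.898.
η_II = COP_actual/COP_Carnot = 4.804/9.898 = 0.4853.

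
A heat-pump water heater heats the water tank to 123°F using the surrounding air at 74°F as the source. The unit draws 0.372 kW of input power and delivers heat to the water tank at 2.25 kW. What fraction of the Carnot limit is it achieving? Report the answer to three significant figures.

COP_actual = Q̇_H/Ẇ = 2.250/0.3720 = 6.048.
In absolute terms T_C = 296.48 K and T_H = 323.71 K, so ΔT = 27.22 K.
COP_Carnot = T_H/ΔT = 323.71/27.22 = 11.89.
η_II = COP_actual/COP_Carnot = 6.048/11.89 = 0.5086.

0.509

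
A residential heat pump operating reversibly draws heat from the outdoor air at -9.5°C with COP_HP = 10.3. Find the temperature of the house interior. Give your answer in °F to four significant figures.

COP_HP = T_H/(T_H − T_C) rearranges to T_H = COP·T_C/(COP − 1).
With T_C = 263.65 K, T_H = 10.3 × 263.65/9.300 = 292.00 K.
Converting, 292.00 K = 65.93°F.

65.93 °F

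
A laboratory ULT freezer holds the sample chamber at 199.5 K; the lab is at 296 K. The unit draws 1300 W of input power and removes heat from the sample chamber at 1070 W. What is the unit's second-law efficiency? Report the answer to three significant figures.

0.398

COP_actual = Q̇_C/Ẇ = 1070/1300 = 0.8231.
The reservoir spacing is ΔT = 296 − 199.5 = 96.50 K.
COP_Carnot = T_C/ΔT = 199.50/96.50 = 2.067.
η_II = COP_actual/COP_Carnot = 0.8231/2.067 = 0.3981.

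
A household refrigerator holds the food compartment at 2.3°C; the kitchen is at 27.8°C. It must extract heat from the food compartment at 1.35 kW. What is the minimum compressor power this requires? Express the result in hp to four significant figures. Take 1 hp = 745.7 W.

In absolute terms T_C = 275.45 K and T_H = 300.95 K, so ΔT = 25.50 K.
COP_Carnot = T_C/ΔT = 275.45/25.50 = 10.80.
Ẇ_min = Q̇/COP_Carnot = 1.350/10.80 = 0.1250 kW = 0.1676 hp.

0.1676 hp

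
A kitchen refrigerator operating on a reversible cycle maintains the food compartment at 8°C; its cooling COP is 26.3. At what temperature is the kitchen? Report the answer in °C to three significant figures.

COP_R = T_C/(T_H − T_C) gives T_H − T_C = T_C/COP.
With T_C = 281.15 K, T_H = 281.15 × (1 + 1/26.3) = 291.84 K.
Converting, 291.84 K = 18.69°C.

18.7 °C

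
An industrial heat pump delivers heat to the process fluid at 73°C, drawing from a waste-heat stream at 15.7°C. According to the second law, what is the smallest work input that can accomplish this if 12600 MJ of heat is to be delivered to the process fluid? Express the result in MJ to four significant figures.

In absolute terms T_C = 288.85 K and T_H = 346.15 K, so ΔT = 57.30 K.
The reversible limit is COP_HP = T_H/ΔT = 6.041, so W_min = Q_H/COP = Q_H·ΔT/T_H.
W_min = 12600 × 57.30/346.15 = 2086 MJ.

2086 MJ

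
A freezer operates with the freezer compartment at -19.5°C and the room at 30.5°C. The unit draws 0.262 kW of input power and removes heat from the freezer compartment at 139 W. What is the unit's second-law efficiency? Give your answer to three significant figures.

0.105

Converting, Q̇_C = 139.0 W = 0.1390 kW, so COP_actual = Q̇_C/Ẇ = 0.1390/0.2620 = 0.5305.
In absolute terms T_C = 253.65 K and T_H = 303.65 K, so ΔT = 50.00 K.
COP_Carnot = T_C/ΔT = 253.65/50.00 = 5.073.
η_II = COP_actual/COP_Carnot = 0.5305/5.073 = 0.1046.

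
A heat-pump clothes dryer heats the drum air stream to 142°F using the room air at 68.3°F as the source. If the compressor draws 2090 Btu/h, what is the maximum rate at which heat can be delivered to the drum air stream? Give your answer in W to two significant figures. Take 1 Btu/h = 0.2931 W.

In absolute terms T_C = 293.32 K and T_H = 334.26 K, so ΔT = 40.94 K.
COP_Carnot = T_H/ΔT = 334.26/40.94 = 8.164.
Q̇_max = COP_Carnot × Ẇ = 8.164 × 2090 Btu/h = 17060 Btu/h = 5001 W.

5000 W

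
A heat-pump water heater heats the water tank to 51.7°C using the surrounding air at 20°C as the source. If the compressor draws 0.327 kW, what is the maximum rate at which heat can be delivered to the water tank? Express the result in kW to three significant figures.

In absolute terms T_C = 293.15 K and T_H = 324.85 K, so ΔT = 31.70 K.
COP_Carnot = T_H/ΔT = 324.85/31.70 = 10.25.
Q̇_max = COP_Carnot × Ẇ = 10.25 × 0.3270 kW = 3.351 kW.

3.35 kW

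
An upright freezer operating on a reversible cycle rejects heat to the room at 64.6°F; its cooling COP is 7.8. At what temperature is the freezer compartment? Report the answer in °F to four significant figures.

5.024 °F

For a Carnot refrigerator COP_R = T_C/(T_H − T_C), so T_C = COP·T_H/(1 + COP).
With T_H = 291.26 K, T_C = 7.8 × 291.26/8.800 = 258.16 K.
Converting, 258.16 K = 5.02°F.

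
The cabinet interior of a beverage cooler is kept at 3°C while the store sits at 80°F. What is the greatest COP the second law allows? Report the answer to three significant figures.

11.7

In absolute terms T_C = 276.15 K and T_H = 299.82 K, so ΔT = 23.67 K.
For a reversible cycle, COP_Carnot = T_C/ΔT = 276.15/23.67 = 11.67.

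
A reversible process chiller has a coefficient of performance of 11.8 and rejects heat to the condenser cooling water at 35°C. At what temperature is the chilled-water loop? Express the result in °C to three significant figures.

For a Carnot refrigerator COP_R = T_C/(T_H − T_C), so T_C = COP·T_H/(1 + COP).
With T_H = 308.15 K, T_C = 11.8 × 308.15/12.80 = 284.08 K.
Converting, 284.08 K = 10.93°C.

10.9 °C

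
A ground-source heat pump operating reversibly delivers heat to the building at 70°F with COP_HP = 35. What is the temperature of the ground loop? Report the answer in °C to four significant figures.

12.70 °C

COP_HP = T_H/(T_H − T_C) gives T_H − T_C = T_H/COP.
With T_H = 294.26 K, T_C = 294.26 × (1 − 1/35) = 285.85 K.
Converting, 285.85 K = 12.70°C.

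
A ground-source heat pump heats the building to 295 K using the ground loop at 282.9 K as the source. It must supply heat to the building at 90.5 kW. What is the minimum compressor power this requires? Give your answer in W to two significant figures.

The reservoir spacing is ΔT = 295 − 282.9 = 12.10 K.
COP_Carnot = T_H/ΔT = 295.00/12.10 = 24.38.
Ẇ_min = Q̇/COP_Carnot = 90.50/24.38 = 3.712 kW = 3712 W.

3700 W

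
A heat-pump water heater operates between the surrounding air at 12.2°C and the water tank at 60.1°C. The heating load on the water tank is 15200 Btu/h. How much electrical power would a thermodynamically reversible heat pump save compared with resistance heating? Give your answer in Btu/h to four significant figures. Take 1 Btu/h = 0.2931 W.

13020 Btu/h

In absolute terms T_C = 285.35 K and T_H = 333.25 K, so ΔT = 47.90 K.
COP_Carnot = T_H/ΔT = 333.25/47.90 = 6.957.
Resistance heating needs Ẇ_res = Q̇_H = 15200 Btu/h; the reversible heat pump needs only Ẇ_hp = Q̇_H/COP = 2185 Btu/h.
Saving = 15200 − 2185 = 13020 Btu/h.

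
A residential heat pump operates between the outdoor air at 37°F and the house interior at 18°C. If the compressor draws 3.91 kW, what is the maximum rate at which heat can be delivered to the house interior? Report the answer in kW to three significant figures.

74.8 kW

In absolute terms T_C = 275.93 K and T_H = 291.15 K, so ΔT = 15.22 K.
COP_Carnot = T_H/ΔT = 291.15/15.22 = 19.13.
Q̇_max = COP_Carnot × Ẇ = 19.13 × 3.910 kW = 74.79 kW.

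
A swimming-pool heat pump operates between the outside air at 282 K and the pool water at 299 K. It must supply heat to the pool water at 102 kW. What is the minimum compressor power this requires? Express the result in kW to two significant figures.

The reservoir spacing is ΔT = 299 − 282 = 17.00 K.
COP_Carnot = T_H/ΔT = 299.00/17.00 = 17.59.
Ẇ_min = Q̇/COP_Carnot = 102.0/17.59 = 5.799 kW.

5.8 kW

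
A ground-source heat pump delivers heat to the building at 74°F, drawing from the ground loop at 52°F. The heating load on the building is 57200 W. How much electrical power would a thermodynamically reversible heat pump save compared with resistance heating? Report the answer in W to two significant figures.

In absolute terms T_C = 284.26 K and T_H = 296.48 K, so ΔT = 12.22 K.
COP_Carnot = T_H/ΔT = 296.48/12.22 = 24.26.
Resistance heating needs Ẇ_res = Q̇_H = 57200 W; the reversible heat pump needs only Ẇ_hp = Q̇_H/COP = 2358 W.
Saving = 57200 − 2358 = 54840 W.

55000 W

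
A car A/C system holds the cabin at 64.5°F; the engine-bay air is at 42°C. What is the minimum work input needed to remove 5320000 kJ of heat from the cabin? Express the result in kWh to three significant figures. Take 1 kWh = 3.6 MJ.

In absolute terms T_C = 291.21 K and T_H = 315.15 K, so ΔT = 23.94 K.
The reversible limit is COP_R = T_C/ΔT = 12.16, so W_min = Q_C/COP = Q_C·ΔT/T_C.
W_min = 5320000 × 23.94/291.21 = 437400 kJ = 121.5 kWh.

122 kWh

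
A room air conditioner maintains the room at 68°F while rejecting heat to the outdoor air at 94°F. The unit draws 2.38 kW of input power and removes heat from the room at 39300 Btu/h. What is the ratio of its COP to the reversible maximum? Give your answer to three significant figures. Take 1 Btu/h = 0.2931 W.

Converting, Q̇_C = 39300 Btu/h = 11.52 kW, so COP_actual = Q̇_C/Ẇ = 11.52/2.380 = 4.840.
In absolute terms T_C = 293.15 K and T_H = 307.59 K, so ΔT = 14.44 K.
COP_Carnot = T_C/ΔT = 293.15/14.44 = 20.30.
η_II = COP_actual/COP_Carnot = 4.840/20.30 = 0.2385.

0.238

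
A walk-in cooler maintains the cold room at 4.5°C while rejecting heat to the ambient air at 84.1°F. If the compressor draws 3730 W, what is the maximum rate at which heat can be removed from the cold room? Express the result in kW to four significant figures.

42.37 kW

In absolute terms T_C = 277.65 K and T_H = 302.09 K, so ΔT = 24.44 K.
COP_Carnot = T_C/ΔT = 277.65/24.44 = 11.36.
Q̇_max = COP_Carnot × Ẇ = 11.36 × 3730 W = 42370 W = 42.37 kW.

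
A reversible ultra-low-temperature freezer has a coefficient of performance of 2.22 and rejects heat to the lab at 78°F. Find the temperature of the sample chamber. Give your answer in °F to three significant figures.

-89.0 °F

For a Carnot refrigerator COP_R = T_C/(T_H − T_C), so T_C = COP·T_H/(1 + COP).
With T_H = 298.71 K, T_C = 2.22 × 298.71/3.220 = 205.94 K.
Converting, 205.94 K = -88.98°F.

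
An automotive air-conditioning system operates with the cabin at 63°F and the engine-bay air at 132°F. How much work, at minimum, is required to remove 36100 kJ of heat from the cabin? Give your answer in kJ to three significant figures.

In absolute terms T_C = 290.37 K and T_H = 328.71 K, so ΔT = 38.33 K.
The reversible limit is COP_R = T_C/ΔT = 7.575, so W_min = Q_C/COP = Q_C·ΔT/T_C.
W_min = 36100 × 38.33/290.37 = 4766 kJ.

4770 kJ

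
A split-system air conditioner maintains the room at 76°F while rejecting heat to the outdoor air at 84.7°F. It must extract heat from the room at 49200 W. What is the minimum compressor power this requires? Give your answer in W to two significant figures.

800 W

In absolute terms T_C = 297.59 K and T_H = 302.43 K, so ΔT = 4.833 K.
COP_Carnot = T_C/ΔT = 297.59/4.833 = 61.57.
Ẇ_min = Q̇/COP_Carnot = 49200/61.57 = 799.1 W.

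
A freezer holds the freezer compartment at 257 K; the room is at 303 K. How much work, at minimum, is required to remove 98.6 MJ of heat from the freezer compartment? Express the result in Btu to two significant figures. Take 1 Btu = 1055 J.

The reservoir spacing is ΔT = 303 − 257 = 46.00 K.
The reversible limit is COP_R = T_C/ΔT = 5.587, so W_min = Q_C/COP = Q_C·ΔT/T_C.
W_min = 98.60 × 46.00/257.00 = 17.65 MJ = 16730 Btu.

17000 Btu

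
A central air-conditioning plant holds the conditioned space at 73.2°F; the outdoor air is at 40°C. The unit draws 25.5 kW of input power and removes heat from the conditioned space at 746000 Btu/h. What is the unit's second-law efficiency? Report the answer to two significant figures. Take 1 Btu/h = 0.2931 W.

0.50

Converting, Q̇_C = 746000 Btu/h = 218.7 kW, so COP_actual = Q̇_C/Ẇ = 218.7/25.50 = 8.575.
In absolute terms T_C = 296.04 K and T_H = 313.15 K, so ΔT = 17.11 K.
COP_Carnot = T_C/ΔT = 296.04/17.11 = 17.30.
η_II = COP_actual/COP_Carnot = 8.575/17.30 = 0.4956.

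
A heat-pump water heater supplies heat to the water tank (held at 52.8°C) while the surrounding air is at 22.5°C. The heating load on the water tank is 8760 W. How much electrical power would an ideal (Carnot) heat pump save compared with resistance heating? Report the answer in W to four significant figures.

In absolute terms T_C = 295.65 K and T_H = 325.95 K, so ΔT = 30.30 K.
COP_Carnot = T_H/ΔT = 325.95/30.30 = 10.76.
Resistance heating needs Ẇ_res = Q̇_H = 8760 W; the reversible heat pump needs only Ẇ_hp = Q̇_H/COP = 814.3 W.
Saving = 8760 − 814.3 = 7946 W.

7946 W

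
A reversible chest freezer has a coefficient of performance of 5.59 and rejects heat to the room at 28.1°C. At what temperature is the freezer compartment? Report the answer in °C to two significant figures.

-18 °C

For a Carnot refrigerator COP_R = T_C/(T_H − T_C), so T_C = COP·T_H/(1 + COP).
With T_H = 301.25 K, T_C = 5.59 × 301.25/6.590 = 255.54 K.
Converting, 255.54 K = -17.61°C.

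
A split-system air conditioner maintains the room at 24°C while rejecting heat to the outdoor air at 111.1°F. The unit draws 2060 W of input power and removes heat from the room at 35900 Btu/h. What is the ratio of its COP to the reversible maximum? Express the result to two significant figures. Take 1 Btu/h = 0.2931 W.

0.34

Converting, Q̇_C = 35900 Btu/h = 10520 W, so COP_actual = Q̇_C/Ẇ = 10520/2060 = 5.108.
In absolute terms T_C = 297.15 K and T_H = 317.09 K, so ΔT = 19.94 K.
COP_Carnot = T_C/ΔT = 297.15/19.94 = 14.90.
η_II = COP_actual/COP_Carnot = 5.108/14.90 = 0.3428.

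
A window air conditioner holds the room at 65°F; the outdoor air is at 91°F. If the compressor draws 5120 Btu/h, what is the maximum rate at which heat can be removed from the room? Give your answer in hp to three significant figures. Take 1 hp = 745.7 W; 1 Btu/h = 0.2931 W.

40.6 hp

In absolute terms T_C = 291.48 K and T_H = 305.93 K, so ΔT = 14.44 K.
COP_Carnot = T_C/ΔT = 291.48/14.44 = 20.18.
Q̇_max = COP_Carnot × Ẇ = 20.18 × 5120 Btu/h = 103300 Btu/h = 40.61 hp.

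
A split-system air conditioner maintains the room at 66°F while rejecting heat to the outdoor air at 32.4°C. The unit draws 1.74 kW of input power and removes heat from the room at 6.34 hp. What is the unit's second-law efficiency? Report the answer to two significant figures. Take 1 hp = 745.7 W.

0.13

Converting, Q̇_C = 6.340 hp = 4.728 kW, so COP_actual = Q̇_C/Ẇ = 4.728/1.740 = 2.717.
In absolute terms T_C = 292.04 K and T_H = 305.55 K, so ΔT = 13.51 K.
COP_Carnot = T_C/ΔT = 292.04/13.51 = 21.61.
η_II = COP_actual/COP_Carnot = 2.717/21.61 = 0.1257.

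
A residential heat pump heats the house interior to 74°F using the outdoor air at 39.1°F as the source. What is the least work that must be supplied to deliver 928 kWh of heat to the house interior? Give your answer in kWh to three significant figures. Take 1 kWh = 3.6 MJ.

In absolute terms T_C = 277.09 K and T_H = 296.48 K, so ΔT = 19.39 K.
The reversible limit is COP_HP = T_H/ΔT = 15.29, so W_min = Q_H/COP = Q_H·ΔT/T_H.
W_min = 928.0 × 19.39/296.48 = 60.69 kWh.

60.7 kWh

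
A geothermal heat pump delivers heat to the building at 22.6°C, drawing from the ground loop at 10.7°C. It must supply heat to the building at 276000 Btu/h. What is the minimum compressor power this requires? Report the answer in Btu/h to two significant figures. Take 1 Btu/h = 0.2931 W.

In absolute terms T_C = 283.85 K and T_H = 295.75 K, so ΔT = 11.90 K.
COP_Carnot = T_H/ΔT = 295.75/11.90 = 24.85.
Ẇ_min = Q̇/COP_Carnot = 276000/24.85 = 11110 Btu/h.

11000 Btu/h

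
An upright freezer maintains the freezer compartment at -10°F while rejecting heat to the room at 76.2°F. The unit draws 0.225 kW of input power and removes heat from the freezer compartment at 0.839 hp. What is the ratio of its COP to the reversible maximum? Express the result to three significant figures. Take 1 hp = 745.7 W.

Converting, Q̇_C = 0.8390 hp = 0.6256 kW, so COP_actual = Q̇_C/Ẇ = 0.6256/0.2250 = 2.781.
In absolute terms T_C = 249.82 K and T_H = 297.71 K, so ΔT = 47.89 K.
COP_Carnot = T_C/ΔT = 249.82/47.89 = 5.217.
η_II = COP_actual/COP_Carnot = 2.781/5.217 = 0.5330.

0.533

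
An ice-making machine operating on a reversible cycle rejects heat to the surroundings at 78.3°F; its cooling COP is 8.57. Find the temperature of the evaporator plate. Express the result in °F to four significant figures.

For a Carnot refrigerator COP_R = T_C/(T_H − T_C), so T_C = COP·T_H/(1 + COP).
With T_H = 298.87 K, T_C = 8.57 × 298.87/9.570 = 267.64 K.
Converting, 267.64 K = 22.09°F.

22.09 °F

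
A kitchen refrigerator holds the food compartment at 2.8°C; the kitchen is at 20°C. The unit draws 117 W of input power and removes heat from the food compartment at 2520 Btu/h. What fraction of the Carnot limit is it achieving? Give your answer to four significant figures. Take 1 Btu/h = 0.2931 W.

0.3935

Converting, Q̇_C = 2520 Btu/h = 738.6 W, so COP_actual = Q̇_C/Ẇ = 738.6/117.0 = 6.313.
In absolute terms T_C = 275.95 K and T_H = 293.15 K, so ΔT = 17.20 K.
COP_Carnot = T_C/ΔT = 275.95/17.20 = 16.04.
η_II = COP_actual/COP_Carnot = 6.313/16.04 = 0.3935.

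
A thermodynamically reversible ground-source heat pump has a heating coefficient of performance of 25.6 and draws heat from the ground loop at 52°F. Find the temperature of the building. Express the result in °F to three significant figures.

COP_HP = T_H/(T_H − T_C) rearranges to T_H = COP·T_C/(COP − 1).
With T_C = 284.26 K, T_H = 25.6 × 284.26/24.60 = 295.82 K.
Converting, 295.82 K = 72.80°F.

72.8 °F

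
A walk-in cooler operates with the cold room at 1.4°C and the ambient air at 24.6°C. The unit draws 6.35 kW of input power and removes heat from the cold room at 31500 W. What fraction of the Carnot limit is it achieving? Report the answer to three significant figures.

Converting, Q̇_C = 31500 W = 31.50 kW, so COP_actual = Q̇_C/Ẇ = 31.50/6.350 = 4.961.
In absolute terms T_C = 274.55 K and T_H = 297.75 K, so ΔT = 23.20 K.
COP_Carnot = T_C/ΔT = 274.55/23.20 = 11.83.
η_II = COP_actual/COP_Carnot = 4.961/11.83 = 0.4192.

0.419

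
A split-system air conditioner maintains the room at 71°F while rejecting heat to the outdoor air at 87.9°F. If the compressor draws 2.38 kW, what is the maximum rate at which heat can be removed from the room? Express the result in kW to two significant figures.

In absolute terms T_C = 294.82 K and T_H = 304.21 K, so ΔT = 9.389 K.
COP_Carnot = T_C/ΔT = 294.82/9.389 = 31.40.
Q̇_max = COP_Carnot × Ẇ = 31.40 × 2.380 kW = 74.73 kW.

75 kW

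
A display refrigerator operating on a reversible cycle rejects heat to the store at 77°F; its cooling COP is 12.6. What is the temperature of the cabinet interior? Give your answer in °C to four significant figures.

3.077 °C

For a Carnot refrigerator COP_R = T_C/(T_H − T_C), so T_C = COP·T_H/(1 + COP).
With T_H = 298.15 K, T_C = 12.6 × 298.15/13.60 = 276.23 K.
Converting, 276.23 K = 3.08°C.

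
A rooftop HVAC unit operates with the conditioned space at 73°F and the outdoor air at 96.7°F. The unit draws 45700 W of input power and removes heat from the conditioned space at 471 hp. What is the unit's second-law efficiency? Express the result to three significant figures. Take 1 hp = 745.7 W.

Converting, Q̇_C = 471.0 hp = 351200 W, so COP_actual = Q̇_C/Ẇ = 351200/45700 = 7.685.
In absolute terms T_C = 295.93 K and T_H = 309.09 K, so ΔT = 13.17 K.
COP_Carnot = T_C/ΔT = 295.93/13.17 = 22.48.
η_II = COP_actual/COP_Carnot = 7.685/22.48 = 0.3419.

0.342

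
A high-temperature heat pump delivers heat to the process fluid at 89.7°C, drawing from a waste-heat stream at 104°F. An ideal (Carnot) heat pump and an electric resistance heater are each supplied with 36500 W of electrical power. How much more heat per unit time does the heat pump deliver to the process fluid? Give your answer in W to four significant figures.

230000 W

In absolute terms T_C = 313.15 K and T_H = 362.85 K, so ΔT = 49.70 K.
COP_Carnot = T_H/ΔT = 362.85/49.70 = 7.301.
The heat pump delivers Q̇_H = COP × Ẇ = 266500 W; the resistance heater delivers Ẇ = 36500 W.
Extra = (COP − 1)·Ẇ = 230000 W.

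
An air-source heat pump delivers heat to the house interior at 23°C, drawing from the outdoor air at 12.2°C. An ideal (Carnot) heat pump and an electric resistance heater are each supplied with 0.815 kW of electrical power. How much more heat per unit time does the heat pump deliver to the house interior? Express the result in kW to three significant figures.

In absolute terms T_C = 285.35 K and T_H = 296.15 K, so ΔT = 10.80 K.
COP_Carnot = T_H/ΔT = 296.15/10.80 = 27.42.
The heat pump delivers Q̇_H = COP × Ẇ = 22.35 kW; the resistance heater delivers Ẇ = 0.8150 kW.
Extra = (COP − 1)·Ẇ = 21.53 kW.

21.5 kW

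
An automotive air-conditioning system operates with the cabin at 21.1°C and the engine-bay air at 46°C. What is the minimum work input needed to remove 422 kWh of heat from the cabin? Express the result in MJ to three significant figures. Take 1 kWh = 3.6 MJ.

In absolute terms T_C = 294.25 K and T_H = 319.15 K, so ΔT = 24.90 K.
The reversible limit is COP_R = T_C/ΔT = 11.82, so W_min = Q_C/COP = Q_C·ΔT/T_C.
W_min = 422.0 × 24.90/294.25 = 35.71 kWh = 128.6 MJ.

129 MJ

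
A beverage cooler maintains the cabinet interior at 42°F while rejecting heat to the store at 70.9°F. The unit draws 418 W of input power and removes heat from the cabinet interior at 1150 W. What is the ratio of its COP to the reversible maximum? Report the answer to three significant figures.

0.158

COP_actual = Q̇_C/Ẇ = 1150/418.0 = 2.751.
In absolute terms T_C = 278.71 K and T_H = 294.76 K, so ΔT = 16.06 K.
COP_Carnot = T_C/ΔT = 278.71/16.06 = 17.36.
η_II = COP_actual/COP_Carnot = 2.751/17.36 = 0.1585.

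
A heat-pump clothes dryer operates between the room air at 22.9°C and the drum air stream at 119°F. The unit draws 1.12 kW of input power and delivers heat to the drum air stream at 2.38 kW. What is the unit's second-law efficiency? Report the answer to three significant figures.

COP_actual = Q̇_H/Ẇ = 2.380/1.120 = 2.125.
In absolute terms T_C = 296.05 K and T_H = 321.48 K, so ΔT = 25.43 K.
COP_Carnot = T_H/ΔT = 321.48/25.43 = 12.64.
η_II = COP_actual/COP_Carnot = 2.125/12.64 = 0.1681.

0.168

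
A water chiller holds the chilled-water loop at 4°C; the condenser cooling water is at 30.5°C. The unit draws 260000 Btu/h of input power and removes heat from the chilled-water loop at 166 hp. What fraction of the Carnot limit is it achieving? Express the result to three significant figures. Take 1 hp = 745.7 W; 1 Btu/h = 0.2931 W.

Converting, Q̇_C = 166.0 hp = 422300 Btu/h, so COP_actual = Q̇_C/Ẇ = 422300/260000 = 1.624.
In absolute terms T_C = 277.15 K and T_H = 303.65 K, so ΔT = 26.50 K.
COP_Carnot = T_C/ΔT = 277.15/26.50 = 10.46.
η_II = COP_actual/COP_Carnot = 1.624/10.46 = 0.1553.

0.155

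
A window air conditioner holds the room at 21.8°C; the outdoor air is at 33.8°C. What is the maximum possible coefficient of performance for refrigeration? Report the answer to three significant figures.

In absolute terms T_C = 294.95 K and T_H = 306.95 K, so ΔT = 12.00 K.
For a reversible cycle, COP_Carnot = T_C/ΔT = 294.95/12.00 = 24.58.

24.6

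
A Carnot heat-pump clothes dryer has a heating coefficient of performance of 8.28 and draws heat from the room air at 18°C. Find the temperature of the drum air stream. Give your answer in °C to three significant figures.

58.0 °C

COP_HP = T_H/(T_H − T_C) rearranges to T_H = COP·T_C/(COP − 1).
With T_C = 291.15 K, T_H = 8.28 × 291.15/7.280 = 331.14 K.
Converting, 331.14 K = 57.99°C.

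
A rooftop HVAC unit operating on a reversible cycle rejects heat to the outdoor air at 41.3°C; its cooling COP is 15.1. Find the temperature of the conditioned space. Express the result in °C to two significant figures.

22 °C

For a Carnot refrigerator COP_R = T_C/(T_H − T_C), so T_C = COP·T_H/(1 + COP).
With T_H = 314.45 K, T_C = 15.1 × 314.45/16.10 = 294.92 K.
Converting, 294.92 K = 21.77°C.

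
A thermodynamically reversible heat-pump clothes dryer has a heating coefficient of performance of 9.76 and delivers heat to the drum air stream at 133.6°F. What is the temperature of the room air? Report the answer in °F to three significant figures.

72.8 °F

COP_HP = T_H/(T_H − T_C) gives T_H − T_C = T_H/COP.
With T_H = 329.59 K, T_C = 329.59 × (1 − 1/9.76) = 295.82 K.
Converting, 295.82 K = 72.81°F.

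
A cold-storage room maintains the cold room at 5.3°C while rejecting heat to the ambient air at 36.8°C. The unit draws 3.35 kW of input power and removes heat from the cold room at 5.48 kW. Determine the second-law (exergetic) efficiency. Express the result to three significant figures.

COP_actual = Q̇_C/Ẇ = 5.480/3.350 = 1.636.
In absolute terms T_C = 278.45 K and T_H = 309.95 K, so ΔT = 31.50 K.
COP_Carnot = T_C/ΔT = 278.45/31.50 = 8.840.
η_II = COP_actual/COP_Carnot = 1.636/8.840 = 0.1851.

0.185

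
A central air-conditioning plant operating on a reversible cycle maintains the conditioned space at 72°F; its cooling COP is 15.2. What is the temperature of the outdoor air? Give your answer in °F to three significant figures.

107 °F

COP_R = T_C/(T_H − T_C) gives T_H − T_C = T_C/COP.
With T_C = 295.37 K, T_H = 295.37 × (1 + 1/15.2) = 314.80 K.
Converting, 314.80 K = 106.98°F.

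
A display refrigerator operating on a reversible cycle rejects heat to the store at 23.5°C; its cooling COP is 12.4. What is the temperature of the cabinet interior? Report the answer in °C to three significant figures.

For a Carnot refrigerator COP_R = T_C/(T_H − T_C), so T_C = COP·T_H/(1 + COP).
With T_H = 296.65 K, T_C = 12.4 × 296.65/13.40 = 274.51 K.
Converting, 274.51 K = 1.36°C.

1.36 °C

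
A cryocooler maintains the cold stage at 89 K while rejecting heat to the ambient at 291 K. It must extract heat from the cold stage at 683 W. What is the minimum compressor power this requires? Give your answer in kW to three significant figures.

1.55 kW

The reservoir spacing is ΔT = 291 − 89 = 202.0 K.
COP_Carnot = T_C/ΔT = 89.00/202.0 = 0.4406.
Ẇ_min = Q̇/COP_Carnot = 683.0/0.4406 = 1550 W = 1.550 kW.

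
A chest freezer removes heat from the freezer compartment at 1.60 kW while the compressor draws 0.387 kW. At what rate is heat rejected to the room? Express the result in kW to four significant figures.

1.987 kW

For a cyclic device the first law requires Q̇_H = Q̇_C + Ẇ.
Q̇_H = Q̇_C + Ẇ = 1.987 kW.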